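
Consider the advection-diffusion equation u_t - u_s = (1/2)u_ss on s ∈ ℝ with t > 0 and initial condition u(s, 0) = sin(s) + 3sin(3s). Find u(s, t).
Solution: Moving frame: η = s + t, σ = t, u = w(η,σ), so u_t = w_σ + w_η and u_ss = w_ηη.
Hence u_t - u_s = w_σ and the PDE becomes the heat equation w_σ = (1/2)w_ηη on η ∈ ℝ.
Initial data: w(η,0) = u(η,0) = sin(η) + 3sin(3η). Each mode sin(nη) decays as exp(-n²σ/2) on ℝ, so w(η,σ) = Σ c_n exp(-n²σ/2) sin(nη) with c_1=1, c_3=3: w(η,σ) = exp(-σ/2)sin(η) + 3exp(-9σ/2)sin(3η).
Substituting back: u(s,t) = w(s + t, t).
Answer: u(s, t) = exp(-t/2)sin(s + t) + 3exp(-9t/2)sin(3s + 3t)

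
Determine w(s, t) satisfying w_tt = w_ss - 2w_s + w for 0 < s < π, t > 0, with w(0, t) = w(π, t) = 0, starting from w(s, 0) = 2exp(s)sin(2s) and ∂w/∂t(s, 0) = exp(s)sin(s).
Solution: Substitute w = exp(s)u, i.e. u = exp(-s)w.
By the product rule, w_s = exp(s)(u_s + u), w_ss = exp(s)(u_ss + 2u_s + u), w_tt = exp(s)u_tt.
Substituting into the PDE and dividing by exp(s): u_tt = (u_ss + 2u_s + u) - 2(u_s + u) + u.
The lower-order terms cancel, leaving the standard wave equation u_tt = u_ss.
Initial data for u: u(s,0) = exp(-s)w(s,0) = 2sin(2s); u_t(s,0) = exp(-s)w_t(s,0) = sin(s). The boundary conditions carry over: u(0,t) = u(π,t) = 0.
Solve for u:
  Using separation of variables u = X(s)T(t):
  Eigenfunctions: sin(ns), n = 1, 2, 3, ...
  General solution: u(s, t) = Σ [A_n cos(n t) + B_n sin(n t)] sin(ns)
  From u(s,0) = 2sin(2s): A_2=2. From u_t(s,0) = sin(s), using u_t(s,0) = Σ ω_n B_n sin(ns) with ω_n = n: B_1 = 1/1 = 1.
Hence u(s,t) = sin(s)sin(t) + 2sin(2s)cos(2t).
Transform back: w(s,t) = exp(s)u(s,t).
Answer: w(s, t) = exp(s)sin(s)sin(t) + 2exp(s)sin(2s)cos(2t)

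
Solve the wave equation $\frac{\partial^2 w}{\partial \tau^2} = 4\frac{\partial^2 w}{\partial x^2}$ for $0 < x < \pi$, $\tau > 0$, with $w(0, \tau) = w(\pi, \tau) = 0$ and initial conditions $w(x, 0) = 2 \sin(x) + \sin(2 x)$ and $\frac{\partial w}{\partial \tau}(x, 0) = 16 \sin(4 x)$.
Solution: Using separation of variables $w = X(x)T(\tau)$:
Eigenfunctions: $\sin(nx)$, $n = 1, 2, 3, \ldots$
General solution: $w(x, \tau) = \sum [A_n \cos(2n \tau) + B_n \sin(2n \tau)] \sin(nx)$
From $w(x,0) = 2 \sin(x) + \sin(2 x)$: $A_1=2, A_2=1$. From $w_{\tau}(x,0) = 16 \sin(4 x)$, using $w_{\tau}(x,0) = \sum \omega_n B_n \sin(nx)$ with $\omega_n = 2n$: $B_4 = 16/8 = 2$.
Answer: $w(x, \tau) = 2 \sin(8 \tau) \sin(4 x) + 2 \sin(x) \cos(2 \tau) + \sin(2 x) \cos(4 \tau)$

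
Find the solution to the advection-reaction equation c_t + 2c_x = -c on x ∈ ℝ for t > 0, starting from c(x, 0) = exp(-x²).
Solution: Substitute c = exp(-t)u, i.e. u = exp(t)c.
By the product rule, c_t = exp(-t)(u_t - u), c_x = exp(-t)u_x.
Substituting into the PDE and dividing by exp(-t): u_t - u + 2u_x = -u.
The lower-order terms cancel, leaving the standard advection equation u_t + 2u_x = 0.
Initial data for u: u(x,0) = c(x,0) = exp(-x²).
Solve for u:
  By method of characteristics (waves move right with speed 2):
  Along characteristics x - 2t = const, u is constant, so u(x,t) = f(x - 2t) with f = u(·, 0).
Hence u(x,t) = exp(-(-2t + x)²).
Transform back: c(x,t) = exp(-t)u(x,t).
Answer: c(x, t) = exp(-t)exp(-(-2t + x)²)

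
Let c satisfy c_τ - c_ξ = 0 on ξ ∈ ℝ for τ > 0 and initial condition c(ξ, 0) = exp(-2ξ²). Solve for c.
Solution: By method of characteristics (waves move left with speed 1):
Along characteristics ξ + τ = const, c is constant, so c(ξ,τ) = f(ξ + τ) with f = c(·, 0).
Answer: c(ξ, τ) = exp(-2(ξ + τ)²)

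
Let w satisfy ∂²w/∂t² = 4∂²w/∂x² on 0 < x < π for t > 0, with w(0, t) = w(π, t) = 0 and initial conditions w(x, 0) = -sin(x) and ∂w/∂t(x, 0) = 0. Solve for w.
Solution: Using separation of variables w = X(x)T(t):
Eigenfunctions: sin(nx), n = 1, 2, 3, ...
General solution: w(x, t) = Σ [A_n cos(2n t) + B_n sin(2n t)] sin(nx)
From w(x,0) = -sin(x): A_1=-1. From w_t(x,0) = 0: all B_n = 0.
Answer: w(x, t) = -sin(x)cos(2t)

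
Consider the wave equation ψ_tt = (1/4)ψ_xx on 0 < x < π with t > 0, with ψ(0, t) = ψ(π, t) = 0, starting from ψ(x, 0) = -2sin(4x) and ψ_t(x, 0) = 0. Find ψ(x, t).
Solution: Separating variables: ψ = Σ [A_n cos(ω_n t) + B_n sin(ω_n t)] sin(nx), ω_n = n/2. From ICs: A_4=-2.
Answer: ψ(x, t) = -2sin(4x)cos(2t)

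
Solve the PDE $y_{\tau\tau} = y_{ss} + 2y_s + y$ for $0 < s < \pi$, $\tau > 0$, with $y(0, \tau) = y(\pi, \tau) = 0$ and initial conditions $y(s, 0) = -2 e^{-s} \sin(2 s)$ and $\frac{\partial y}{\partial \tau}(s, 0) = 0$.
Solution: Substitute $y = e^{-s}u$.
Then $y_s = e^{-s}(u_s - u)$, $y_{ss} = e^{-s}(u_{ss} - 2u_s + u)$, $y_{\tau\tau} = e^{-s}u_{\tau\tau}$; substituting and dividing by $e^{-s}$, the lower-order terms cancel: $u_{\tau\tau} = u_{ss}$ (standard wave equation).
Data for $u$: $u(s,0) = e^{s}y(s,0) = -2 \sin(2 s)$; $u_{\tau}(s,0) = e^{s}y_{\tau}(s,0) = 0$. The boundary conditions carry over: $u(0,\tau) = u(\pi,\tau) = 0$.
Separating variables: $u = \sum [A_n \cos(\omega_n \tau) + B_n \sin(\omega_n \tau)] \sin(ns)$, $\omega_n = n$. From ICs: $A_2=-2$.
So $u(s,\tau) = -2 \sin(2 s) \cos(2 \tau)$, and $y(s,\tau) = e^{-s}u(s,\tau)$.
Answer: $y(s, \tau) = -2 e^{-s} \sin(2 s) \cos(2 \tau)$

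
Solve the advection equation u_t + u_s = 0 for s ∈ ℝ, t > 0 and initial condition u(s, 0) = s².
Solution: By characteristics (ds/dt = 1), u(s,t) = f(s - t) with f = u(·, 0).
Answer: u(s, t) = s² - 2st + t²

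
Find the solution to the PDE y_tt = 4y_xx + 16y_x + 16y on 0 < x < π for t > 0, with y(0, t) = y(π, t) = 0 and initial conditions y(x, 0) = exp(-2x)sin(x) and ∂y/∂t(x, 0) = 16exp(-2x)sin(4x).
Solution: Substitute y = exp(-2x)u.
Then y_x = exp(-2x)(u_x - 2u), y_xx = exp(-2x)(u_xx - 4u_x + 4u), y_tt = exp(-2x)u_tt; substituting and dividing by exp(-2x), the lower-order terms cancel: u_tt = 4u_xx (standard wave equation).
Data for u: u(x,0) = exp(2x)y(x,0) = sin(x); u_t(x,0) = exp(2x)y_t(x,0) = 16sin(4x). The boundary conditions carry over: u(0,t) = u(π,t) = 0.
Separating variables: u = Σ [A_n cos(ω_n t) + B_n sin(ω_n t)] sin(nx), ω_n = 2n. From ICs (B_n = velocity coefficient / ω_n): A_1=1, B_4=2.
So u(x,t) = 2sin(8t)sin(4x) + sin(x)cos(2t), and y(x,t) = exp(-2x)u(x,t).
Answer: y(x, t) = 2exp(-2x)sin(8t)sin(4x) + exp(-2x)sin(x)cos(2t)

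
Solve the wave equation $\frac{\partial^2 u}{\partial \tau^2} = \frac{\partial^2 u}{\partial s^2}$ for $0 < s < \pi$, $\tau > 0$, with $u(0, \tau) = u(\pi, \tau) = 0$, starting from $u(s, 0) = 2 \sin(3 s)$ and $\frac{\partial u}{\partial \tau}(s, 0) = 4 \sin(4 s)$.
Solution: Using separation of variables $u = X(s)T(\tau)$:
Eigenfunctions: $\sin(ns)$, $n = 1, 2, 3, \ldots$
General solution: $u(s, \tau) = \sum [A_n \cos(n \tau) + B_n \sin(n \tau)] \sin(ns)$
From $u(s,0) = 2 \sin(3 s)$: $A_3=2$. From $u_{\tau}(s,0) = 4 \sin(4 s)$, using $u_{\tau}(s,0) = \sum \omega_n B_n \sin(ns)$ with $\omega_n = n$: $B_4 = 4/4 = 1$.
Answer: $u(s, \tau) = \sin(4 \tau) \sin(4 s) + 2 \sin(3 s) \cos(3 \tau)$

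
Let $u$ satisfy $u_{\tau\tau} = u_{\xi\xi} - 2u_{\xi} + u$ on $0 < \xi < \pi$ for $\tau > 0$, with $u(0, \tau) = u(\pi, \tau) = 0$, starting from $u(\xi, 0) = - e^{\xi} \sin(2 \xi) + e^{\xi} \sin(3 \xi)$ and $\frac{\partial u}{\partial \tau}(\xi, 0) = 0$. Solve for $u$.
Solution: Substitute $u = e^{\xi}w$.
Then $u_{\xi} = e^{\xi}(w_{\xi} + w)$, $u_{\xi\xi} = e^{\xi}(w_{\xi\xi} + 2w_{\xi} + w)$, $u_{\tau\tau} = e^{\xi}w_{\tau\tau}$; substituting and dividing by $e^{\xi}$, the lower-order terms cancel: $w_{\tau\tau} = w_{\xi\xi}$ (standard wave equation).
Data for $w$: $w(\xi,0) = e^{-\xi}u(\xi,0) = - \sin(2 \xi) + \sin(3 \xi)$; $w_{\tau}(\xi,0) = e^{-\xi}u_{\tau}(\xi,0) = 0$. The boundary conditions carry over: $w(0,\tau) = w(\pi,\tau) = 0$.
Separating variables: $w = \sum [A_n \cos(\omega_n \tau) + B_n \sin(\omega_n \tau)] \sin(n\xi)$, $\omega_n = n$. From ICs: $A_2=-1, A_3=1$.
So $w(\xi,\tau) = - \sin(2 \xi) \cos(2 \tau) + \sin(3 \xi) \cos(3 \tau)$, and $u(\xi,\tau) = e^{\xi}w(\xi,\tau)$.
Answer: $u(\xi, \tau) = - e^{\xi} \sin(2 \xi) \cos(2 \tau) + e^{\xi} \sin(3 \xi) \cos(3 \tau)$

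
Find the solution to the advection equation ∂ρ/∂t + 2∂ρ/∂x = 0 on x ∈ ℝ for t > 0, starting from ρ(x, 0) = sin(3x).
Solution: By characteristics (dx/dt = 2), ρ(x,t) = f(x - 2t) with f = ρ(·, 0).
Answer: ρ(x, t) = -sin(6t - 3x)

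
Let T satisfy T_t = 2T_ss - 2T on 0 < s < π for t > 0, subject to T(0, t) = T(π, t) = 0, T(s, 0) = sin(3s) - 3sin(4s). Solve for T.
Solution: Substitute T = exp(-2t)u, i.e. u = exp(2t)T.
By the product rule, T_t = exp(-2t)(u_t - 2u), T_ss = exp(-2t)u_ss.
Substituting into the PDE and dividing by exp(-2t): u_t - 2u = 2u_ss - 2u.
The lower-order terms cancel, leaving the standard heat equation u_t = 2u_ss.
Initial data for u: u(s,0) = T(s,0) = sin(3s) - 3sin(4s). The boundary conditions carry over: u(0,t) = u(π,t) = 0.
Solve for u:
  Using separation of variables u = X(s)G(t):
  Eigenfunctions: sin(ns), n = 1, 2, 3, ...
  General solution: u(s, t) = Σ c_n sin(ns) exp(-2n² t)
  Matching u(s,0) = sin(3s) - 3sin(4s) term by term: c_3=1, c_4=-3.
Hence u(s,t) = exp(-18t)sin(3s) - 3exp(-32t)sin(4s).
Transform back: T(s,t) = exp(-2t)u(s,t).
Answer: T(s, t) = exp(-20t)sin(3s) - 3exp(-34t)sin(4s)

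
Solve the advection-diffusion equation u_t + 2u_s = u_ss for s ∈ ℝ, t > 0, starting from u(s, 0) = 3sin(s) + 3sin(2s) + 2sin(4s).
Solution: Moving frame: η = s - 2t, σ = t, u = w(η,σ), so u_t = w_σ - 2w_η and u_ss = w_ηη.
Hence u_t + 2u_s = w_σ and the PDE becomes the heat equation w_σ = w_ηη on η ∈ ℝ.
Initial data: w(η,0) = u(η,0) = 3sin(η) + 3sin(2η) + 2sin(4η). Each mode sin(nη) decays as exp(-n²σ) on ℝ, so w(η,σ) = Σ c_n exp(-n²σ) sin(nη) with c_1=3, c_2=3, c_4=2: w(η,σ) = 3exp(-σ)sin(η) + 3exp(-4σ)sin(2η) + 2exp(-16σ)sin(4η).
Substituting back: u(s,t) = w(s - 2t, t).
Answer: u(s, t) = 3exp(-t)sin(s - 2t) + 3exp(-4t)sin(2s - 4t) + 2exp(-16t)sin(4s - 8t)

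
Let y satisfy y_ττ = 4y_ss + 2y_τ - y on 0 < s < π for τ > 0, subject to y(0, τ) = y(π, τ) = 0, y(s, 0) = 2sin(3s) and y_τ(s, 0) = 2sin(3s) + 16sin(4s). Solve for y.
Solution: Substitute y = exp(τ)u.
Then y_τ = exp(τ)(u_τ + u), y_ττ = exp(τ)(u_ττ + 2u_τ + u), y_ss = exp(τ)u_ss; substituting and dividing by exp(τ), the lower-order terms cancel: u_ττ = 4u_ss (standard wave equation).
Data for u: u(s,0) = y(s,0) = 2sin(3s); u_τ(s,0) = y_τ(s,0) - y(s,0) = 16sin(4s). The boundary conditions carry over: u(0,τ) = u(π,τ) = 0.
Separating variables: u = Σ [A_n cos(ω_n τ) + B_n sin(ω_n τ)] sin(ns), ω_n = 2n. From ICs (B_n = velocity coefficient / ω_n): A_3=2, B_4=2.
So u(s,τ) = 2sin(3s)cos(6τ) + 2sin(4s)sin(8τ), and y(s,τ) = exp(τ)u(s,τ).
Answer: y(s, τ) = 2exp(τ)sin(3s)cos(6τ) + 2exp(τ)sin(4s)sin(8τ)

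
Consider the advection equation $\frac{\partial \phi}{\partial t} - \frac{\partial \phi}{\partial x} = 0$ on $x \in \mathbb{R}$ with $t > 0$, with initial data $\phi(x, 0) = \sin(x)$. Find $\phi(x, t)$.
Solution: By characteristics ($dx/dt = -1$), $\phi(x,t) = f(x + t)$ with $f = \phi( \cdot , 0)$.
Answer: $\phi(x, t) = \sin(t + x)$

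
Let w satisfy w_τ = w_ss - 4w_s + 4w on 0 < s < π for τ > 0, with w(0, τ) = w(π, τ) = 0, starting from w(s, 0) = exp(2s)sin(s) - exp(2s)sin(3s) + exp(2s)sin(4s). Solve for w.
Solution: Substitute w = exp(2s)u.
Then w_s = exp(2s)(u_s + 2u), w_ss = exp(2s)(u_ss + 4u_s + 4u), w_τ = exp(2s)u_τ; substituting and dividing by exp(2s), the lower-order terms cancel: u_τ = u_ss (standard heat equation).
Data for u: u(s,0) = exp(-2s)w(s,0) = sin(s) - sin(3s) + sin(4s). The boundary conditions carry over: u(0,τ) = u(π,τ) = 0.
Separating variables: u = Σ c_n exp(-n²τ) sin(ns). From u(s,0) = sin(s) - sin(3s) + sin(4s): c_1=1, c_3=-1, c_4=1.
So u(s,τ) = exp(-τ)sin(s) - exp(-9τ)sin(3s) + exp(-16τ)sin(4s), and w(s,τ) = exp(2s)u(s,τ).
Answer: w(s, τ) = exp(2s)exp(-τ)sin(s) - exp(2s)exp(-9τ)sin(3s) + exp(2s)exp(-16τ)sin(4s)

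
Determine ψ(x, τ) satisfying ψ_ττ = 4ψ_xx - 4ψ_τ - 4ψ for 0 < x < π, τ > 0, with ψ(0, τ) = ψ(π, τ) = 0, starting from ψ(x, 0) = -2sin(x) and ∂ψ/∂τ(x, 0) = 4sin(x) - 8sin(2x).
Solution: Substitute ψ = exp(-2τ)u.
Then ψ_τ = exp(-2τ)(u_τ - 2u), ψ_ττ = exp(-2τ)(u_ττ - 4u_τ + 4u), ψ_xx = exp(-2τ)u_xx; substituting and dividing by exp(-2τ), the lower-order terms cancel: u_ττ = 4u_xx (standard wave equation).
Data for u: u(x,0) = ψ(x,0) = -2sin(x); u_τ(x,0) = ψ_τ(x,0) + 2ψ(x,0) = -8sin(2x). The boundary conditions carry over: u(0,τ) = u(π,τ) = 0.
Separating variables: u = Σ [A_n cos(ω_n τ) + B_n sin(ω_n τ)] sin(nx), ω_n = 2n. From ICs (B_n = velocity coefficient / ω_n): A_1=-2, B_2=-2.
So u(x,τ) = -2sin(x)cos(2τ) - 2sin(2x)sin(4τ), and ψ(x,τ) = exp(-2τ)u(x,τ).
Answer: ψ(x, τ) = -2exp(-2τ)sin(x)cos(2τ) - 2exp(-2τ)sin(2x)sin(4τ)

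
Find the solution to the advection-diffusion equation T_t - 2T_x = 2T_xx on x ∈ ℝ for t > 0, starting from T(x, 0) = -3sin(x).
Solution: Change to a moving frame: let η = x + 2t, σ = t and write T(x,t) = u(η,σ).
By the chain rule T_t = u_σ + 2u_η, T_x = u_η, T_xx = u_ηη.
Then T_t - 2T_x = u_σ: the advection term cancels and the PDE becomes the heat equation u_σ = 2u_ηη on η ∈ ℝ.
Initial data: u(η,0) = T(η,0) = -3sin(η).
On η ∈ ℝ each mode satisfies (sin(nη))″ = -n² sin(nη), so exp(-2n²σ) sin(nη) solves the heat equation; by superposition u(η,σ) = Σ c_n exp(-2n²σ) sin(nη).
Reading off the coefficients: c_1=-3, so u(η,σ) = -3exp(-2σ)sin(η).
Substituting back η = x + 2t, σ = t: T(x,t) = u(x + 2t, t).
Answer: T(x, t) = -3exp(-2t)sin(2t + x)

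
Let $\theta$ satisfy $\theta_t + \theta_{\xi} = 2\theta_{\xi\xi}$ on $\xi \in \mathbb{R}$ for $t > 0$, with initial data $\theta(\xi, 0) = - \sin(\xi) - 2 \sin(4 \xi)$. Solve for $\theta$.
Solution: Moving frame: $\eta = \xi - t$, $\sigma = t$, $\theta = u(\eta,\sigma)$, so $\theta_t = u_{\sigma} - u_{\eta}$ and $\theta_{\xi\xi} = u_{\eta\eta}$.
Hence $\theta_t + \theta_{\xi} = u_{\sigma}$ and the PDE becomes the heat equation $u_{\sigma} = 2u_{\eta\eta}$ on $\eta \in \mathbb{R}$.
Initial data: $u(\eta,0) = \theta(\eta,0) = - \sin(\eta) - 2 \sin(4 \eta)$. Each mode $\sin(n\eta)$ decays as $e^{-2n^2\sigma}$ on $\mathbb{R}$, so $u(\eta,\sigma) = \sum c_n e^{-2n^2\sigma} \sin(n\eta)$ with $c_1=-1, c_4=-2$: $u(\eta,\sigma) = - e^{-2 \sigma} \sin(\eta) - 2 e^{-32 \sigma} \sin(4 \eta)$.
Substituting back: $\theta(\xi,t) = u(\xi - t, t)$.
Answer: $\theta(\xi, t) = - e^{-2 t} \sin(\xi - t) - 2 e^{-32 t} \sin(4 \xi - 4 t)$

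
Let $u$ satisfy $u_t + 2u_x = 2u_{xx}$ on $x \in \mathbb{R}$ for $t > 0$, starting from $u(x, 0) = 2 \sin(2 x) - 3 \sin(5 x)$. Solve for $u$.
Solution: Change to a moving frame: let $\eta = x - 2t$, $\sigma = t$ and write $u(x,t) = w(\eta,\sigma)$.
By the chain rule $u_t = w_{\sigma} - 2w_{\eta}$, $u_x = w_{\eta}$, $u_{xx} = w_{\eta\eta}$.
Then $u_t + 2u_x = w_{\sigma}$: the advection term cancels and the PDE becomes the heat equation $w_{\sigma} = 2w_{\eta\eta}$ on $\eta \in \mathbb{R}$.
Initial data: $w(\eta,0) = u(\eta,0) = 2 \sin(2 \eta) - 3 \sin(5 \eta)$.
On $\eta \in \mathbb{R}$ each mode satisfies $(\sin(n\eta))'' = -n^2 \sin(n\eta)$, so $e^{-2n^2\sigma} \sin(n\eta)$ solves the heat equation; by superposition $w(\eta,\sigma) = \sum c_n e^{-2n^2\sigma} \sin(n\eta)$.
Reading off the coefficients: $c_2=2, c_5=-3$, so $w(\eta,\sigma) = 2 e^{-8 \sigma} \sin(2 \eta) - 3 e^{-50 \sigma} \sin(5 \eta)$.
Substituting back $\eta = x - 2t$, $\sigma = t$: $u(x,t) = w(x - 2t, t)$.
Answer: $u(x, t) = -2 e^{-8 t} \sin(4 t - 2 x) + 3 e^{-50 t} \sin(10 t - 5 x)$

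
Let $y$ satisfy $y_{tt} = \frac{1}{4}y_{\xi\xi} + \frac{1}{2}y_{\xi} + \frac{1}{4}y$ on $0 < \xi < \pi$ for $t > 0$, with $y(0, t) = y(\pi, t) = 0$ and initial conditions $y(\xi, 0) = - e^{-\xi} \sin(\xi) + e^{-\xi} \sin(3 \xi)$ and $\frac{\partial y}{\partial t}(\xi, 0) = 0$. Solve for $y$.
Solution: Substitute $y = e^{-\xi}u$, i.e. $u = e^{\xi}y$.
By the product rule, $y_{\xi} = e^{-\xi}(u_{\xi} - u)$, $y_{\xi\xi} = e^{-\xi}(u_{\xi\xi} - 2u_{\xi} + u)$, $y_{tt} = e^{-\xi}u_{tt}$.
Substituting into the PDE and dividing by $e^{-\xi}$: $u_{tt} = \frac{1}{4}(u_{\xi\xi} - 2u_{\xi} + u) + \frac{1}{2}(u_{\xi} - u) + \frac{1}{4}u$.
The lower-order terms cancel, leaving the standard wave equation $u_{tt} = \frac{1}{4}u_{\xi\xi}$.
Initial data for $u$: $u(\xi,0) = e^{\xi}y(\xi,0) = - \sin(\xi) + \sin(3 \xi)$; $u_t(\xi,0) = e^{\xi}y_t(\xi,0) = 0$. The boundary conditions carry over: $u(0,t) = u(\pi,t) = 0$.
Solve for $u$:
  Using separation of variables $u = X(\xi)T(t)$:
  Eigenfunctions: $\sin(n\xi)$, $n = 1, 2, 3, \ldots$
  General solution: $u(\xi, t) = \sum [A_n \cos(n t/2) + B_n \sin(n t/2)] \sin(n\xi)$
  From $u(\xi,0) = - \sin(\xi) + \sin(3 \xi)$: $A_1=-1, A_3=1$. From $u_t(\xi,0) = 0$: all $B_n = 0$.
Hence $u(\xi,t) = - \sin(\xi) \cos(t/2) + \sin(3 \xi) \cos(3 t/2)$.
Transform back: $y(\xi,t) = e^{-\xi}u(\xi,t)$.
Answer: $y(\xi, t) = - e^{-\xi} \sin(\xi) \cos(t/2) + e^{-\xi} \sin(3 \xi) \cos(3 t/2)$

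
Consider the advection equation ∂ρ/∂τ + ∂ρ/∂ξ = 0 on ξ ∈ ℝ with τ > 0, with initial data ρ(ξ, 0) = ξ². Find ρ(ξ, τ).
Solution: By characteristics (dξ/dτ = 1), ρ(ξ,τ) = f(ξ - τ) with f = ρ(·, 0).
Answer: ρ(ξ, τ) = ξ² - 2ξτ + τ²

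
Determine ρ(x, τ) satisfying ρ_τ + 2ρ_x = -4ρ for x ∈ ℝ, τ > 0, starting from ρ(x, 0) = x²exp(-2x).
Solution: Substitute ρ = exp(-2x)u, i.e. u = exp(2x)ρ.
By the product rule, ρ_x = exp(-2x)(u_x - 2u), ρ_τ = exp(-2x)u_τ.
Substituting into the PDE and dividing by exp(-2x): u_τ + 2(u_x - 2u) = -4u.
The lower-order terms cancel, leaving the standard advection equation u_τ + 2u_x = 0.
Initial data for u: u(x,0) = exp(2x)ρ(x,0) = x².
Solve for u:
  By method of characteristics (waves move right with speed 2):
  Along characteristics x - 2τ = const, u is constant, so u(x,τ) = f(x - 2τ) with f = u(·, 0).
Hence u(x,τ) = x² - 4xτ + 4τ².
Transform back: ρ(x,τ) = exp(-2x)u(x,τ).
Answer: ρ(x, τ) = x²exp(-2x) - 4xτexp(-2x) + 4τ²exp(-2x)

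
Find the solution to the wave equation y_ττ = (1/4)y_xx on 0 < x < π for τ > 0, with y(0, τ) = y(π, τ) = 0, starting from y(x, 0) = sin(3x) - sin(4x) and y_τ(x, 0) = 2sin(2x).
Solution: Separating variables: y = Σ [A_n cos(ω_n τ) + B_n sin(ω_n τ)] sin(nx), ω_n = n/2. From ICs (B_n = velocity coefficient / ω_n): A_3=1, A_4=-1, B_2=2.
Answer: y(x, τ) = 2sin(2x)sin(τ) + sin(3x)cos(3τ/2) - sin(4x)cos(2τ)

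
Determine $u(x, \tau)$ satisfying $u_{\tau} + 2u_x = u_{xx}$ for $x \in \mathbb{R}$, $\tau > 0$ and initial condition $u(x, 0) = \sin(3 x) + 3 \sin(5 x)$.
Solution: Moving frame: $\eta = x - 2\tau$, $\sigma = \tau$, $u = w(\eta,\sigma)$, so $u_{\tau} = w_{\sigma} - 2w_{\eta}$ and $u_{xx} = w_{\eta\eta}$.
Hence $u_{\tau} + 2u_x = w_{\sigma}$ and the PDE becomes the heat equation $w_{\sigma} = w_{\eta\eta}$ on $\eta \in \mathbb{R}$.
Initial data: $w(\eta,0) = u(\eta,0) = \sin(3 \eta) + 3 \sin(5 \eta)$. Each mode $\sin(n\eta)$ decays as $e^{-n^2\sigma}$ on $\mathbb{R}$, so $w(\eta,\sigma) = \sum c_n e^{-n^2\sigma} \sin(n\eta)$ with $c_3=1, c_5=3$: $w(\eta,\sigma) = e^{-9 \sigma} \sin(3 \eta) + 3 e^{-25 \sigma} \sin(5 \eta)$.
Substituting back: $u(x,\tau) = w(x - 2\tau, \tau)$.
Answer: $u(x, \tau) = - e^{-9 \tau} \sin(6 \tau - 3 x) - 3 e^{-25 \tau} \sin(10 \tau - 5 x)$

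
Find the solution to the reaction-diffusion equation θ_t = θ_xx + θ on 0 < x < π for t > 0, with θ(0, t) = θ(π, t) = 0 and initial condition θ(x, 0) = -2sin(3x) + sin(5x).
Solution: Substitute θ = exp(t)u, i.e. u = exp(-t)θ.
By the product rule, θ_t = exp(t)(u_t + u), θ_xx = exp(t)u_xx.
Substituting into the PDE and dividing by exp(t): u_t + u = u_xx + u.
The lower-order terms cancel, leaving the standard heat equation u_t = u_xx.
Initial data for u: u(x,0) = θ(x,0) = -2sin(3x) + sin(5x). The boundary conditions carry over: u(0,t) = u(π,t) = 0.
Solve for u:
  Using separation of variables u = X(x)G(t):
  Eigenfunctions: sin(nx), n = 1, 2, 3, ...
  General solution: u(x, t) = Σ c_n sin(nx) exp(-n² t)
  Matching u(x,0) = -2sin(3x) + sin(5x) term by term: c_3=-2, c_5=1.
Hence u(x,t) = -2exp(-9t)sin(3x) + exp(-25t)sin(5x).
Transform back: θ(x,t) = exp(t)u(x,t).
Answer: θ(x, t) = -2exp(-8t)sin(3x) + exp(-24t)sin(5x)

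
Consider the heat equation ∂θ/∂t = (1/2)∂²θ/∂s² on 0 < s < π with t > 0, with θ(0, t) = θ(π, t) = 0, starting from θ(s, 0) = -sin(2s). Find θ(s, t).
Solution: Separating variables: θ = Σ c_n exp(-n²t/2) sin(ns). From θ(s,0) = -sin(2s): c_2=-1.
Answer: θ(s, t) = -exp(-2t)sin(2s)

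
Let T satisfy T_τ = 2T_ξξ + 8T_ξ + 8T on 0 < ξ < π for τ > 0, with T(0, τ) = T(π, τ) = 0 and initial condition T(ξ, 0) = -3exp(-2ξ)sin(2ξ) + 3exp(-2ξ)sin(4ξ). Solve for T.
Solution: Substitute T = exp(-2ξ)u.
Then T_ξ = exp(-2ξ)(u_ξ - 2u), T_ξξ = exp(-2ξ)(u_ξξ - 4u_ξ + 4u), T_τ = exp(-2ξ)u_τ; substituting and dividing by exp(-2ξ), the lower-order terms cancel: u_τ = 2u_ξξ (standard heat equation).
Data for u: u(ξ,0) = exp(2ξ)T(ξ,0) = -3sin(2ξ) + 3sin(4ξ). The boundary conditions carry over: u(0,τ) = u(π,τ) = 0.
Separating variables: u = Σ c_n exp(-2n²τ) sin(nξ). From u(ξ,0) = -3sin(2ξ) + 3sin(4ξ): c_2=-3, c_4=3.
So u(ξ,τ) = -3exp(-8τ)sin(2ξ) + 3exp(-32τ)sin(4ξ), and T(ξ,τ) = exp(-2ξ)u(ξ,τ).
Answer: T(ξ, τ) = -3exp(-2ξ)exp(-8τ)sin(2ξ) + 3exp(-2ξ)exp(-32τ)sin(4ξ)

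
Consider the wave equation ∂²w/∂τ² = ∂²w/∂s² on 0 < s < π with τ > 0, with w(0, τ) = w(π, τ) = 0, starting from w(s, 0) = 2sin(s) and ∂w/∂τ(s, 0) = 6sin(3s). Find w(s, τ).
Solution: Separating variables: w = Σ [A_n cos(ω_n τ) + B_n sin(ω_n τ)] sin(ns), ω_n = n. From ICs (B_n = velocity coefficient / ω_n): A_1=2, B_3=2.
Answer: w(s, τ) = 2sin(s)cos(τ) + 2sin(3s)sin(3τ)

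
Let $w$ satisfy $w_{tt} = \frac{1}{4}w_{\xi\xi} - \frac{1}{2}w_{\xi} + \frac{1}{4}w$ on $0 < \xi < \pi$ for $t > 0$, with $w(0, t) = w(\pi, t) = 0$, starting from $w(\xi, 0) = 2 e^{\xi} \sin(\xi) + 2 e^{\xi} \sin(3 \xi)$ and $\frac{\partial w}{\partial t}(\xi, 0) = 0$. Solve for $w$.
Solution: Substitute $w = e^{\xi}u$.
Then $w_{\xi} = e^{\xi}(u_{\xi} + u)$, $w_{\xi\xi} = e^{\xi}(u_{\xi\xi} + 2u_{\xi} + u)$, $w_{tt} = e^{\xi}u_{tt}$; substituting and dividing by $e^{\xi}$, the lower-order terms cancel: $u_{tt} = \frac{1}{4}u_{\xi\xi}$ (standard wave equation).
Data for $u$: $u(\xi,0) = e^{-\xi}w(\xi,0) = 2 \sin(\xi) + 2 \sin(3 \xi)$; $u_t(\xi,0) = e^{-\xi}w_t(\xi,0) = 0$. The boundary conditions carry over: $u(0,t) = u(\pi,t) = 0$.
Separating variables: $u = \sum [A_n \cos(\omega_n t) + B_n \sin(\omega_n t)] \sin(n\xi)$, $\omega_n = n/2$. From ICs: $A_1=2, A_3=2$.
So $u(\xi,t) = 2 \sin(\xi) \cos(t/2) + 2 \sin(3 \xi) \cos(3 t/2)$, and $w(\xi,t) = e^{\xi}u(\xi,t)$.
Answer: $w(\xi, t) = 2 e^{\xi} \sin(\xi) \cos(t/2) + 2 e^{\xi} \sin(3 \xi) \cos(3 t/2)$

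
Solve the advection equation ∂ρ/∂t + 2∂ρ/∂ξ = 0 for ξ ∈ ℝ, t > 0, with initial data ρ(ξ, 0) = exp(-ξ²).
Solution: By characteristics (dξ/dt = 2), ρ(ξ,t) = f(ξ - 2t) with f = ρ(·, 0).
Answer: ρ(ξ, t) = exp(-(-2t + ξ)²)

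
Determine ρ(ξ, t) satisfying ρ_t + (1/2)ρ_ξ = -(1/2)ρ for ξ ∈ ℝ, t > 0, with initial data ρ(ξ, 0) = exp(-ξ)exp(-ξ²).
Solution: Substitute ρ = exp(-ξ)u, i.e. u = exp(ξ)ρ.
By the product rule, ρ_ξ = exp(-ξ)(u_ξ - u), ρ_t = exp(-ξ)u_t.
Substituting into the PDE and dividing by exp(-ξ): u_t + (1/2)(u_ξ - u) = -(1/2)u.
The lower-order terms cancel, leaving the standard advection equation u_t + (1/2)u_ξ = 0.
Initial data for u: u(ξ,0) = exp(ξ)ρ(ξ,0) = exp(-ξ²).
Solve for u:
  By method of characteristics (waves move right with speed 1/2):
  Along characteristics ξ - (1/2)t = const, u is constant, so u(ξ,t) = f(ξ - (1/2)t) with f = u(·, 0).
Hence u(ξ,t) = exp(-(-t/2 + ξ)²).
Transform back: ρ(ξ,t) = exp(-ξ)u(ξ,t).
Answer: ρ(ξ, t) = exp(-ξ)exp(-(-t/2 + ξ)²)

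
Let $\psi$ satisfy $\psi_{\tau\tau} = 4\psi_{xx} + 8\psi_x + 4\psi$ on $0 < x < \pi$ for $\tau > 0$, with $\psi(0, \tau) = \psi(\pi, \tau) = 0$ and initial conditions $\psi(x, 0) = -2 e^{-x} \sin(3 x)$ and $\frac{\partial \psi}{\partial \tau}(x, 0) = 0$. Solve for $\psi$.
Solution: Substitute $\psi = e^{-x}u$, i.e. $u = e^{x}\psi$.
By the product rule, $\psi_x = e^{-x}(u_x - u)$, $\psi_{xx} = e^{-x}(u_{xx} - 2u_x + u)$, $\psi_{\tau\tau} = e^{-x}u_{\tau\tau}$.
Substituting into the PDE and dividing by $e^{-x}$: $u_{\tau\tau} = 4(u_{xx} - 2u_x + u) + 8(u_x - u) + 4u$.
The lower-order terms cancel, leaving the standard wave equation $u_{\tau\tau} = 4u_{xx}$.
Initial data for $u$: $u(x,0) = e^{x}\psi(x,0) = -2 \sin(3 x)$; $u_{\tau}(x,0) = e^{x}\psi_{\tau}(x,0) = 0$. The boundary conditions carry over: $u(0,\tau) = u(\pi,\tau) = 0$.
Solve for $u$:
  Using separation of variables $u = X(x)T(\tau)$:
  Eigenfunctions: $\sin(nx)$, $n = 1, 2, 3, \ldots$
  General solution: $u(x, \tau) = \sum [A_n \cos(2n \tau) + B_n \sin(2n \tau)] \sin(nx)$
  From $u(x,0) = -2 \sin(3 x)$: $A_3=-2$. From $u_{\tau}(x,0) = 0$: all $B_n = 0$.
Hence $u(x,\tau) = -2 \sin(3 x) \cos(6 \tau)$.
Transform back: $\psi(x,\tau) = e^{-x}u(x,\tau)$.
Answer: $\psi(x, \tau) = -2 e^{-x} \sin(3 x) \cos(6 \tau)$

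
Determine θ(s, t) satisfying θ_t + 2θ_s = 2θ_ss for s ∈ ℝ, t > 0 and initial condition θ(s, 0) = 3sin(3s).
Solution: Moving frame: η = s - 2t, σ = t, θ = u(η,σ), so θ_t = u_σ - 2u_η and θ_ss = u_ηη.
Hence θ_t + 2θ_s = u_σ and the PDE becomes the heat equation u_σ = 2u_ηη on η ∈ ℝ.
Initial data: u(η,0) = θ(η,0) = 3sin(3η). Each mode sin(nη) decays as exp(-2n²σ) on ℝ, so u(η,σ) = Σ c_n exp(-2n²σ) sin(nη) with c_3=3: u(η,σ) = 3exp(-18σ)sin(3η).
Substituting back: θ(s,t) = u(s - 2t, t).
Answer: θ(s, t) = 3exp(-18t)sin(3s - 6t)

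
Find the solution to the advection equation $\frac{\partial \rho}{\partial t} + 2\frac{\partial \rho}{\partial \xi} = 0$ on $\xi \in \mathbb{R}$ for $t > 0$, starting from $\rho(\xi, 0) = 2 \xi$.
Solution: By method of characteristics (waves move right with speed 2):
Along characteristics $\xi - 2t =$ const, $\rho$ is constant, so $\rho(\xi,t) = f(\xi - 2t)$ with $f = \rho( \cdot , 0)$.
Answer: $\rho(\xi, t) = 2 \xi - 4 t$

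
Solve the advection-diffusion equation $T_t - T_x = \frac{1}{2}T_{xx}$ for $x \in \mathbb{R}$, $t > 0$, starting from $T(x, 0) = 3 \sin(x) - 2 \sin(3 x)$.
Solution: Moving frame: $\eta = x + t$, $\sigma = t$, $T = u(\eta,\sigma)$, so $T_t = u_{\sigma} + u_{\eta}$ and $T_{xx} = u_{\eta\eta}$.
Hence $T_t - T_x = u_{\sigma}$ and the PDE becomes the heat equation $u_{\sigma} = \frac{1}{2}u_{\eta\eta}$ on $\eta \in \mathbb{R}$.
Initial data: $u(\eta,0) = T(\eta,0) = 3 \sin(\eta) - 2 \sin(3 \eta)$. Each mode $\sin(n\eta)$ decays as $e^{-n^2\sigma/2}$ on $\mathbb{R}$, so $u(\eta,\sigma) = \sum c_n e^{-n^2\sigma/2} \sin(n\eta)$ with $c_1=3, c_3=-2$: $u(\eta,\sigma) = 3 e^{-\sigma/2} \sin(\eta) - 2 e^{-9 \sigma/2} \sin(3 \eta)$.
Substituting back: $T(x,t) = u(x + t, t)$.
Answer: $T(x, t) = 3 e^{-t/2} \sin(t + x) - 2 e^{-9 t/2} \sin(3 t + 3 x)$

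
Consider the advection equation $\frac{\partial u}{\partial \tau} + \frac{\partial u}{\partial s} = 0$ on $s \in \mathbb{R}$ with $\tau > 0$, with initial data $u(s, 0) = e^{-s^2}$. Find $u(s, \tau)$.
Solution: By method of characteristics (waves move right with speed 1):
Along characteristics $s - \tau =$ const, $u$ is constant, so $u(s,\tau) = f(s - \tau)$ with $f = u( \cdot , 0)$.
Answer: $u(s, \tau) = e^{-(-\tau + s)^2}$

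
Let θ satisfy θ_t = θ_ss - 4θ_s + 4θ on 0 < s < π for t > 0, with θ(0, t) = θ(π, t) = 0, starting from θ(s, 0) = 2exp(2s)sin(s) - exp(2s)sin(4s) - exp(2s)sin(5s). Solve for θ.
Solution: Substitute θ = exp(2s)u, i.e. u = exp(-2s)θ.
By the product rule, θ_s = exp(2s)(u_s + 2u), θ_ss = exp(2s)(u_ss + 4u_s + 4u), θ_t = exp(2s)u_t.
Substituting into the PDE and dividing by exp(2s): u_t = (u_ss + 4u_s + 4u) - 4(u_s + 2u) + 4u.
The lower-order terms cancel, leaving the standard heat equation u_t = u_ss.
Initial data for u: u(s,0) = exp(-2s)θ(s,0) = 2sin(s) - sin(4s) - sin(5s). The boundary conditions carry over: u(0,t) = u(π,t) = 0.
Solve for u:
  Using separation of variables u = X(s)G(t):
  Eigenfunctions: sin(ns), n = 1, 2, 3, ...
  General solution: u(s, t) = Σ c_n sin(ns) exp(-n² t)
  Matching u(s,0) = 2sin(s) - sin(4s) - sin(5s) term by term: c_1=2, c_4=-1, c_5=-1.
Hence u(s,t) = 2exp(-t)sin(s) - exp(-16t)sin(4s) - exp(-25t)sin(5s).
Transform back: θ(s,t) = exp(2s)u(s,t).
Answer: θ(s, t) = 2exp(2s)exp(-t)sin(s) - exp(2s)exp(-16t)sin(4s) - exp(2s)exp(-25t)sin(5s)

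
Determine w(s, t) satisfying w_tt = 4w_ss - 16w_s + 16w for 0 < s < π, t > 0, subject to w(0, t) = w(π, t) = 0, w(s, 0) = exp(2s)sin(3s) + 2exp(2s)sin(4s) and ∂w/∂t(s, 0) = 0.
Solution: Substitute w = exp(2s)u.
Then w_s = exp(2s)(u_s + 2u), w_ss = exp(2s)(u_ss + 4u_s + 4u), w_tt = exp(2s)u_tt; substituting and dividing by exp(2s), the lower-order terms cancel: u_tt = 4u_ss (standard wave equation).
Data for u: u(s,0) = exp(-2s)w(s,0) = sin(3s) + 2sin(4s); u_t(s,0) = exp(-2s)w_t(s,0) = 0. The boundary conditions carry over: u(0,t) = u(π,t) = 0.
Separating variables: u = Σ [A_n cos(ω_n t) + B_n sin(ω_n t)] sin(ns), ω_n = 2n. From ICs: A_3=1, A_4=2.
So u(s,t) = sin(3s)cos(6t) + 2sin(4s)cos(8t), and w(s,t) = exp(2s)u(s,t).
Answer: w(s, t) = exp(2s)sin(3s)cos(6t) + 2exp(2s)sin(4s)cos(8t)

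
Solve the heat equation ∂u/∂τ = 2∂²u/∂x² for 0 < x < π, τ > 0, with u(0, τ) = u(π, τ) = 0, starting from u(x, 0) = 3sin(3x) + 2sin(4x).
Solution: Using separation of variables u = X(x)T(τ):
Eigenfunctions: sin(nx), n = 1, 2, 3, ...
General solution: u(x, τ) = Σ c_n sin(nx) exp(-2n² τ)
Matching u(x,0) = 3sin(3x) + 2sin(4x) term by term: c_3=3, c_4=2.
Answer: u(x, τ) = 3exp(-18τ)sin(3x) + 2exp(-32τ)sin(4x)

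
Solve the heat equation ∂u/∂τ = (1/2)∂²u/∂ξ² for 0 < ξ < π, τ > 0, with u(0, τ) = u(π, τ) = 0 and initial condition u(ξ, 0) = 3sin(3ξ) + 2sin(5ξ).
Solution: Separating variables: u = Σ c_n exp(-n²τ/2) sin(nξ). From u(ξ,0) = 3sin(3ξ) + 2sin(5ξ): c_3=3, c_5=2.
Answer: u(ξ, τ) = 3exp(-9τ/2)sin(3ξ) + 2exp(-25τ/2)sin(5ξ)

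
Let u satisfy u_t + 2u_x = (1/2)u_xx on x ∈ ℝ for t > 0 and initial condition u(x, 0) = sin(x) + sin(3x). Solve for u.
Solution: Moving frame: η = x - 2t, σ = t, u = w(η,σ), so u_t = w_σ - 2w_η and u_xx = w_ηη.
Hence u_t + 2u_x = w_σ and the PDE becomes the heat equation w_σ = (1/2)w_ηη on η ∈ ℝ.
Initial data: w(η,0) = u(η,0) = sin(η) + sin(3η). Each mode sin(nη) decays as exp(-n²σ/2) on ℝ, so w(η,σ) = Σ c_n exp(-n²σ/2) sin(nη) with c_1=1, c_3=1: w(η,σ) = exp(-σ/2)sin(η) + exp(-9σ/2)sin(3η).
Substituting back: u(x,t) = w(x - 2t, t).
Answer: u(x, t) = -exp(-t/2)sin(2t - x) - exp(-9t/2)sin(6t - 3x)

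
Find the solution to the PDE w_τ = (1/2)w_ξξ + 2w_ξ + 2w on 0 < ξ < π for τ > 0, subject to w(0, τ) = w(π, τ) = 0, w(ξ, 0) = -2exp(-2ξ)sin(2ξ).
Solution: Substitute w = exp(-2ξ)u.
Then w_ξ = exp(-2ξ)(u_ξ - 2u), w_ξξ = exp(-2ξ)(u_ξξ - 4u_ξ + 4u), w_τ = exp(-2ξ)u_τ; substituting and dividing by exp(-2ξ), the lower-order terms cancel: u_τ = (1/2)u_ξξ (standard heat equation).
Data for u: u(ξ,0) = exp(2ξ)w(ξ,0) = -2sin(2ξ). The boundary conditions carry over: u(0,τ) = u(π,τ) = 0.
Separating variables: u = Σ c_n exp(-n²τ/2) sin(nξ). From u(ξ,0) = -2sin(2ξ): c_2=-2.
So u(ξ,τ) = -2exp(-2τ)sin(2ξ), and w(ξ,τ) = exp(-2ξ)u(ξ,τ).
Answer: w(ξ, τ) = -2exp(-2ξ)exp(-2τ)sin(2ξ)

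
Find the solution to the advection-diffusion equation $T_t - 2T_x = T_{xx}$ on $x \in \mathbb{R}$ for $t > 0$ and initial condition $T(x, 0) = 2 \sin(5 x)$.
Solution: Change to a moving frame: let $\eta = x + 2t$, $\sigma = t$ and write $T(x,t) = u(\eta,\sigma)$.
By the chain rule $T_t = u_{\sigma} + 2u_{\eta}$, $T_x = u_{\eta}$, $T_{xx} = u_{\eta\eta}$.
Then $T_t - 2T_x = u_{\sigma}$: the advection term cancels and the PDE becomes the heat equation $u_{\sigma} = u_{\eta\eta}$ on $\eta \in \mathbb{R}$.
Initial data: $u(\eta,0) = T(\eta,0) = 2 \sin(5 \eta)$.
On $\eta \in \mathbb{R}$ each mode satisfies $(\sin(n\eta))'' = -n^2 \sin(n\eta)$, so $e^{-n^2\sigma} \sin(n\eta)$ solves the heat equation; by superposition $u(\eta,\sigma) = \sum c_n e^{-n^2\sigma} \sin(n\eta)$.
Reading off the coefficients: $c_5=2$, so $u(\eta,\sigma) = 2 e^{-25 \sigma} \sin(5 \eta)$.
Substituting back $\eta = x + 2t$, $\sigma = t$: $T(x,t) = u(x + 2t, t)$.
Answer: $T(x, t) = 2 e^{-25 t} \sin(10 t + 5 x)$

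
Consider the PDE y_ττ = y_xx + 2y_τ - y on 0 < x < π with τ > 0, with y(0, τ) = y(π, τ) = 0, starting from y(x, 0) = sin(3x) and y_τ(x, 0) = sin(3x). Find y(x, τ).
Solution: Substitute y = exp(τ)u, i.e. u = exp(-τ)y.
By the product rule, y_τ = exp(τ)(u_τ + u), y_ττ = exp(τ)(u_ττ + 2u_τ + u), y_xx = exp(τ)u_xx.
Substituting into the PDE and dividing by exp(τ): u_ττ + 2u_τ + u = u_xx + 2(u_τ + u) - u.
The lower-order terms cancel, leaving the standard wave equation u_ττ = u_xx.
Initial data for u: u(x,0) = y(x,0) = sin(3x); u_τ(x,0) = y_τ(x,0) - y(x,0) = 0. The boundary conditions carry over: u(0,τ) = u(π,τ) = 0.
Solve for u:
  Using separation of variables u = X(x)T(τ):
  Eigenfunctions: sin(nx), n = 1, 2, 3, ...
  General solution: u(x, τ) = Σ [A_n cos(n τ) + B_n sin(n τ)] sin(nx)
  From u(x,0) = sin(3x): A_3=1. From u_τ(x,0) = 0: all B_n = 0.
Hence u(x,τ) = sin(3x)cos(3τ).
Transform back: y(x,τ) = exp(τ)u(x,τ).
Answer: y(x, τ) = exp(τ)sin(3x)cos(3τ)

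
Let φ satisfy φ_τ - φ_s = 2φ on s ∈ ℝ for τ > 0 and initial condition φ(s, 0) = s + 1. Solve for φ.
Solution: Substitute φ = exp(2τ)u, i.e. u = exp(-2τ)φ.
By the product rule, φ_τ = exp(2τ)(u_τ + 2u), φ_s = exp(2τ)u_s.
Substituting into the PDE and dividing by exp(2τ): u_τ + 2u - u_s = 2u.
The lower-order terms cancel, leaving the standard advection equation u_τ - u_s = 0.
Initial data for u: u(s,0) = φ(s,0) = s + 1.
Solve for u:
  By method of characteristics (waves move left with speed 1):
  Along characteristics s + τ = const, u is constant, so u(s,τ) = f(s + τ) with f = u(·, 0).
Hence u(s,τ) = s + τ + 1.
Transform back: φ(s,τ) = exp(2τ)u(s,τ).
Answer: φ(s, τ) = sexp(2τ) + τexp(2τ) + exp(2τ)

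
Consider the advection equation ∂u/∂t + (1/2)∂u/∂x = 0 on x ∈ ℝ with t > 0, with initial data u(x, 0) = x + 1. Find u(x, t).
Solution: By method of characteristics (waves move right with speed 1/2):
Along characteristics x - (1/2)t = const, u is constant, so u(x,t) = f(x - (1/2)t) with f = u(·, 0).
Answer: u(x, t) = -(1/2)t + x + 1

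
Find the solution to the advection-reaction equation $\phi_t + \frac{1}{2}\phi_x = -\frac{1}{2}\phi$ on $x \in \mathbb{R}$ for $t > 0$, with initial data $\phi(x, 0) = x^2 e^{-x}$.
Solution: Substitute $\phi = e^{-x}u$.
Then $\phi_x = e^{-x}(u_x - u)$, $\phi_t = e^{-x}u_t$; substituting and dividing by $e^{-x}$, the lower-order terms cancel: $u_t + \frac{1}{2}u_x = 0$ (standard advection equation).
Data for $u$: $u(x,0) = e^{x}\phi(x,0) = x^2$.
By characteristics ($dx/dt = 1/2$), $u(x,t) = f(x - \frac{1}{2}t)$ with $f = u( \cdot , 0)$.
So $u(x,t) = \frac{1}{4} t^2 - t x + x^2$, and $\phi(x,t) = e^{-x}u(x,t)$.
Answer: $\phi(x, t) = \frac{1}{4} t^2 e^{-x} -  t x e^{-x} + x^2 e^{-x}$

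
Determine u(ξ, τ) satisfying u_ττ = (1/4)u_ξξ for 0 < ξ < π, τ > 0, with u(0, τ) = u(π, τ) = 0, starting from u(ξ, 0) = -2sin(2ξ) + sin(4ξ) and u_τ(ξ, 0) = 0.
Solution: Separating variables: u = Σ [A_n cos(ω_n τ) + B_n sin(ω_n τ)] sin(nξ), ω_n = n/2. From ICs: A_2=-2, A_4=1.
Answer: u(ξ, τ) = -2sin(2ξ)cos(τ) + sin(4ξ)cos(2τ)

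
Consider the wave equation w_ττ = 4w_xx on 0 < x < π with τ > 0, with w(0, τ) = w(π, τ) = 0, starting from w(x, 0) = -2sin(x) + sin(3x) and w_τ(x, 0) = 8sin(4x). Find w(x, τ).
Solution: Using separation of variables w = X(x)T(τ):
Eigenfunctions: sin(nx), n = 1, 2, 3, ...
General solution: w(x, τ) = Σ [A_n cos(2n τ) + B_n sin(2n τ)] sin(nx)
From w(x,0) = -2sin(x) + sin(3x): A_1=-2, A_3=1. From w_τ(x,0) = 8sin(4x), using w_τ(x,0) = Σ ω_n B_n sin(nx) with ω_n = 2n: B_4 = 8/8 = 1.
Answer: w(x, τ) = -2sin(x)cos(2τ) + sin(3x)cos(6τ) + sin(4x)sin(8τ)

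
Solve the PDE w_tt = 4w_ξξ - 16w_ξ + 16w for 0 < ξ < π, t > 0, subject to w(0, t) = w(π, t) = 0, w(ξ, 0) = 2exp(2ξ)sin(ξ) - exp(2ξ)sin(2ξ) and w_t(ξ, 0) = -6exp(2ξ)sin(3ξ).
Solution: Substitute w = exp(2ξ)u.
Then w_ξ = exp(2ξ)(u_ξ + 2u), w_ξξ = exp(2ξ)(u_ξξ + 4u_ξ + 4u), w_tt = exp(2ξ)u_tt; substituting and dividing by exp(2ξ), the lower-order terms cancel: u_tt = 4u_ξξ (standard wave equation).
Data for u: u(ξ,0) = exp(-2ξ)w(ξ,0) = 2sin(ξ) - sin(2ξ); u_t(ξ,0) = exp(-2ξ)w_t(ξ,0) = -6sin(3ξ). The boundary conditions carry over: u(0,t) = u(π,t) = 0.
Separating variables: u = Σ [A_n cos(ω_n t) + B_n sin(ω_n t)] sin(nξ), ω_n = 2n. From ICs (B_n = velocity coefficient / ω_n): A_1=2, A_2=-1, B_3=-1.
So u(ξ,t) = -sin(6t)sin(3ξ) + 2sin(ξ)cos(2t) - sin(2ξ)cos(4t), and w(ξ,t) = exp(2ξ)u(ξ,t).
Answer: w(ξ, t) = -exp(2ξ)sin(6t)sin(3ξ) + 2exp(2ξ)sin(ξ)cos(2t) - exp(2ξ)sin(2ξ)cos(4t)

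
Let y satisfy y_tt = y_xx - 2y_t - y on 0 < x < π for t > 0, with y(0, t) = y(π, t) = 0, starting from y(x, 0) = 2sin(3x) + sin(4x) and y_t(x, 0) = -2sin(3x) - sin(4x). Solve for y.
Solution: Substitute y = exp(-t)u, i.e. u = exp(t)y.
By the product rule, y_t = exp(-t)(u_t - u), y_tt = exp(-t)(u_tt - 2u_t + u), y_xx = exp(-t)u_xx.
Substituting into the PDE and dividing by exp(-t): u_tt - 2u_t + u = u_xx - 2(u_t - u) - u.
The lower-order terms cancel, leaving the standard wave equation u_tt = u_xx.
Initial data for u: u(x,0) = y(x,0) = 2sin(3x) + sin(4x); u_t(x,0) = y_t(x,0) + y(x,0) = 0. The boundary conditions carry over: u(0,t) = u(π,t) = 0.
Solve for u:
  Using separation of variables u = X(x)T(t):
  Eigenfunctions: sin(nx), n = 1, 2, 3, ...
  General solution: u(x, t) = Σ [A_n cos(n t) + B_n sin(n t)] sin(nx)
  From u(x,0) = 2sin(3x) + sin(4x): A_3=2, A_4=1. From u_t(x,0) = 0: all B_n = 0.
Hence u(x,t) = 2sin(3x)cos(3t) + sin(4x)cos(4t).
Transform back: y(x,t) = exp(-t)u(x,t).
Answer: y(x, t) = 2exp(-t)sin(3x)cos(3t) + exp(-t)sin(4x)cos(4t)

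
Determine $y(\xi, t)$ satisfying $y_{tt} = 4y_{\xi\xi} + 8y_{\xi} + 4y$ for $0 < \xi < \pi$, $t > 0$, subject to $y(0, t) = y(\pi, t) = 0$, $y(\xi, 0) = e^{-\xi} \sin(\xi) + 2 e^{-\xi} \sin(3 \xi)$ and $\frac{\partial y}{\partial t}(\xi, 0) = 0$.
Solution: Substitute $y = e^{-\xi}u$.
Then $y_{\xi} = e^{-\xi}(u_{\xi} - u)$, $y_{\xi\xi} = e^{-\xi}(u_{\xi\xi} - 2u_{\xi} + u)$, $y_{tt} = e^{-\xi}u_{tt}$; substituting and dividing by $e^{-\xi}$, the lower-order terms cancel: $u_{tt} = 4u_{\xi\xi}$ (standard wave equation).
Data for $u$: $u(\xi,0) = e^{\xi}y(\xi,0) = \sin(\xi) + 2 \sin(3 \xi)$; $u_t(\xi,0) = e^{\xi}y_t(\xi,0) = 0$. The boundary conditions carry over: $u(0,t) = u(\pi,t) = 0$.
Separating variables: $u = \sum [A_n \cos(\omega_n t) + B_n \sin(\omega_n t)] \sin(n\xi)$, $\omega_n = 2n$. From ICs: $A_1=1, A_3=2$.
So $u(\xi,t) = \sin(\xi) \cos(2 t) + 2 \sin(3 \xi) \cos(6 t)$, and $y(\xi,t) = e^{-\xi}u(\xi,t)$.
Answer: $y(\xi, t) = e^{-\xi} \sin(\xi) \cos(2 t) + 2 e^{-\xi} \sin(3 \xi) \cos(6 t)$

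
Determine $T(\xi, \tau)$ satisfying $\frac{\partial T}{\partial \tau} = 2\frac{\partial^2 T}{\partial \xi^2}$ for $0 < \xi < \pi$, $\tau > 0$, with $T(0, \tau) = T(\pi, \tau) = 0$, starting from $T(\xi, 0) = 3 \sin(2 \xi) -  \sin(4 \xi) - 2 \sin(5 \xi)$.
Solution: Separating variables: $T = \sum c_n e^{-2n^2\tau} \sin(n\xi)$. From $T(\xi,0) = 3 \sin(2 \xi) - \sin(4 \xi) - 2 \sin(5 \xi)$: $c_2=3, c_4=-1, c_5=-2$.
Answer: $T(\xi, \tau) = 3 e^{-8 \tau} \sin(2 \xi) -  e^{-32 \tau} \sin(4 \xi) - 2 e^{-50 \tau} \sin(5 \xi)$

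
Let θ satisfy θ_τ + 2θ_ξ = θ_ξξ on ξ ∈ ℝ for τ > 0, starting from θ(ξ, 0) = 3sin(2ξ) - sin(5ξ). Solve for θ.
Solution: Moving frame: η = ξ - 2τ, σ = τ, θ = u(η,σ), so θ_τ = u_σ - 2u_η and θ_ξξ = u_ηη.
Hence θ_τ + 2θ_ξ = u_σ and the PDE becomes the heat equation u_σ = u_ηη on η ∈ ℝ.
Initial data: u(η,0) = θ(η,0) = 3sin(2η) - sin(5η). Each mode sin(nη) decays as exp(-n²σ) on ℝ, so u(η,σ) = Σ c_n exp(-n²σ) sin(nη) with c_2=3, c_5=-1: u(η,σ) = 3exp(-4σ)sin(2η) - exp(-25σ)sin(5η).
Substituting back: θ(ξ,τ) = u(ξ - 2τ, τ).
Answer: θ(ξ, τ) = 3exp(-4τ)sin(2ξ - 4τ) - exp(-25τ)sin(5ξ - 10τ)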